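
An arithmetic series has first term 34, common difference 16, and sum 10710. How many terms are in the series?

Using S = n/2 × [2a + (n-1)d]
10710 = n/2 × [2(34) + (n-1)(16)]
10710 = n/2 × [68 + 16n - 16]
21420 = n × [52 + 16n]
16n² + (52)n - 21420 = 0
Discriminant: Δ = (52)² - 4(16)(-21420) = 2704 + 1370880 = 1373584
√Δ = 1172
n = [-(52) + √Δ] / (2·16) = (-52 + 1172) / 32 = 1120 / 32 = 35
(The negative root is discarded since n must be a positive integer.)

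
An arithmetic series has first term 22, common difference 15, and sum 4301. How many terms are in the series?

Using S = n/2 × [2a + (n-1)d]
4301 = n/2 × [2(22) + (n-1)(15)]
4301 = n/2 × [44 + 15n - 15]
8602 = n × [29 + 15n]
15n² + (29)n - 8602 = 0
Discriminant: Δ = (29)² - 4(15)(-8602) = 841 + 516120 = 516961
√Δ = 719
n = [-(29) + √Δ] / (2·15) = (-29 + 719) / 30 = 690 / 30 = 23
(The negative root is discarded since n must be a positive integer.)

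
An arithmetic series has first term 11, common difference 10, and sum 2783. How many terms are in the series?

Using S = n/2 × [2a + (n-1)d]
2783 = n/2 × [2(11) + (n-1)(10)]
2783 = n/2 × [22 + 10n - 10]
5566 = n × [12 + 10n]
10n² + (12)n - 5566 = 0
Discriminant: Δ = (12)² - 4(10)(-5566) = 144 + 222640 = 222784
√Δ = 472
n = [-(12) + √Δ] / (2·10) = (-12 + 472) / 20 = 460 / 20 = 23
(The negative root is discarded since n must be a positive integer.)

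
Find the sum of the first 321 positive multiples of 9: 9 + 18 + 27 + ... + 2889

Factor out 9: = 9(1 + 2 + ... + 321) = 9 × n(n+1)/2
= 9 × 321×322/2
= 9 × 51681
= 465129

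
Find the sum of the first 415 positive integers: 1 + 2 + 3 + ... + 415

Formula: ∑k = n(n+1)/2
= 415×416/2
= 172640/2
= 86320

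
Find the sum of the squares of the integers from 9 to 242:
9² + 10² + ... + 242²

Use ∑_{k=1}^{n} k² = n(n+1)(2n+1)/6, then subtract the first 8 terms.
∑_{k=1}^{242} k² = 242×243×485/6 = 4753485
∑_{k=1}^{8} k² = 8×9×17/6 = 204
∑_{k=9}^{242} k² = 4753485 - 204 = 4753281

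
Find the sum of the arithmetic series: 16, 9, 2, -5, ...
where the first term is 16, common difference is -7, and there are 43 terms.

Sₙ = n/2 × (first + last)
Last term = a + (n-1)d = 16 + (43-1)×(-7) = -278
S_43 = 43/2 × (16 + (-278))
S_43 = 43/2 × (-262) = -5633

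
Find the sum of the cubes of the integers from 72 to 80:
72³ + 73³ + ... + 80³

Use ∑_{k=1}^{n} k³ = [n(n+1)/2]², then subtract the first 71 terms.
∑_{k=1}^{80} k³ = [80×81/2]² = 3240² = 10497600
∑_{k=1}^{71} k³ = [71×72/2]² = 2556² = 6533136
∑_{k=72}^{80} k³ = 10497600 - 6533136 = 3964464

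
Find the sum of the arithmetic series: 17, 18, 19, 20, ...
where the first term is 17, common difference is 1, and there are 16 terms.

Sₙ = n/2 × (first + last)
Last term = a + (n-1)d = 17 + (16-1)×1 = 32
S_16 = 16/2 × (17 + 32)
S_16 = 16/2 × 49 = 392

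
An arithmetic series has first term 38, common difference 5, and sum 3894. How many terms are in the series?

Using S = n/2 × [2a + (n-1)d]
3894 = n/2 × [2(38) + (n-1)(5)]
3894 = n/2 × [76 + 5n - 5]
7788 = n × [71 + 5n]
5n² + (71)n - 7788 = 0
Discriminant: Δ = (71)² - 4(5)(-7788) = 5041 + 155760 = 160801
√Δ = 401
n = [-(71) + √Δ] / (2·5) = (-71 + 401) / 10 = 330 / 10 = 33
(The negative root is discarded since n must be a positive integer.)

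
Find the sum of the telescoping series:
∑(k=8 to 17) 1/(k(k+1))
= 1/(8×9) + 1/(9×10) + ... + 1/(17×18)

Partial fractions: 1/(k(k+1)) = 1/k - 1/(k+1)
The series telescopes:
= (1/8 - 1/9) + (1/9 - 1/10) + ... + (1/17 - 1/18)
= 1/8 - 1/18
= 5/72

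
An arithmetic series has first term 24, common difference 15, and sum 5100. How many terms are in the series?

Using S = n/2 × [2a + (n-1)d]
5100 = n/2 × [2(24) + (n-1)(15)]
5100 = n/2 × [48 + 15n - 15]
10200 = n × [33 + 15n]
15n² + (33)n - 10200 = 0
Discriminant: Δ = (33)² - 4(15)(-10200) = 1089 + 612000 = 613089
√Δ = 783
n = [-(33) + √Δ] / (2·15) = (-33 + 783) / 30 = 750 / 30 = 25
(The negative root is discarded since n must be a positive integer.)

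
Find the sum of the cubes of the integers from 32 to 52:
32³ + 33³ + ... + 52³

Use ∑_{k=1}^{n} k³ = [n(n+1)/2]², then subtract the first 31 terms.
∑_{k=1}^{52} k³ = [52×53/2]² = 1378² = 1898884
∑_{k=1}^{31} k³ = [31×32/2]² = 496² = 246016
∑_{k=32}^{52} k³ = 1898884 - 246016 = 1652868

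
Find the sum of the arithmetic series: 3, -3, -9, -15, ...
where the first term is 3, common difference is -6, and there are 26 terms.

Sₙ = n/2 × (first + last)
Last term = a + (n-1)d = 3 + (26-1)×(-6) = -147
S_26 = 26/2 × (3 + (-147))
S_26 = 26/2 × (-144) = -1872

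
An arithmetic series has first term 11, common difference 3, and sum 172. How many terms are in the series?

Using S = n/2 × [2a + (n-1)d]
172 = n/2 × [2(11) + (n-1)(3)]
172 = n/2 × [22 + 3n - 3]
344 = n × [19 + 3n]
3n² + (19)n - 344 = 0
Discriminant: Δ = (19)² - 4(3)(-344) = 361 + 4128 = 4489
√Δ = 67
n = [-(19) + √Δ] / (2·3) = (-19 + 67) / 6 = 48 / 6 = 8
(The negative root is discarded since n must be a positive integer.)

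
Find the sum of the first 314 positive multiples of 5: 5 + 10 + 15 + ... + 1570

Factor out 5: = 5(1 + 2 + ... + 314) = 5 × n(n+1)/2
= 5 × 314×315/2
= 5 × 49455
= 247275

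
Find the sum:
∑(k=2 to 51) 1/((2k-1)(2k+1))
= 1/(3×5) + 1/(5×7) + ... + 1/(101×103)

Partial fractions: 1/((2k-1)(2k+1)) = (1/2)[1/(2k-1) - 1/(2k+1)]
The series telescopes:
= (1/2)[1/3 - 1/103]
= 50/309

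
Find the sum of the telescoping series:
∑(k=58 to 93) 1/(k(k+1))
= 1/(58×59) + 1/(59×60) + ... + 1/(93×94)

Partial fractions: 1/(k(k+1)) = 1/k - 1/(k+1)
The series telescopes:
= (1/58 - 1/59) + (1/59 - 1/60) + ... + (1/93 - 1/94)
= 1/58 - 1/94
= 9/1363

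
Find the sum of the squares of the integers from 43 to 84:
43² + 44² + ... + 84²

Use ∑_{k=1}^{n} k² = n(n+1)(2n+1)/6, then subtract the first 42 terms.
∑_{k=1}^{84} k² = 84×85×169/6 = 201110
∑_{k=1}^{42} k² = 42×43×85/6 = 25585
∑_{k=43}^{84} k² = 201110 - 25585 = 175525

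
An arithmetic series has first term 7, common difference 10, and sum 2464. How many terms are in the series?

Using S = n/2 × [2a + (n-1)d]
2464 = n/2 × [2(7) + (n-1)(10)]
2464 = n/2 × [14 + 10n - 10]
4928 = n × [4 + 10n]
10n² + (4)n - 4928 = 0
Discriminant: Δ = (4)² - 4(10)(-4928) = 16 + 197120 = 197136
√Δ = 444
n = [-(4) + √Δ] / (2·10) = (-4 + 444) / 20 = 440 / 20 = 22
(The negative root is discarded since n must be a positive integer.)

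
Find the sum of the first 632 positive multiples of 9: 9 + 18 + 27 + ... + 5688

Factor out 9: = 9(1 + 2 + ... + 632) = 9 × n(n+1)/2
= 9 × 632×633/2
= 9 × 200028
= 1800252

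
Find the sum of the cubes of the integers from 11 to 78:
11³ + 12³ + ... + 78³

Use ∑_{k=1}^{n} k³ = [n(n+1)/2]², then subtract the first 10 terms.
∑_{k=1}^{78} k³ = [78×79/2]² = 3081² = 9492561
∑_{k=1}^{10} k³ = [10×11/2]² = 55² = 3025
∑_{k=11}^{78} k³ = 9492561 - 3025 = 9489536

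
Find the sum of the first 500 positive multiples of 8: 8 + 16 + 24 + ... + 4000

Factor out 8: = 8(1 + 2 + ... + 500) = 8 × n(n+1)/2
= 8 × 500×501/2
= 8 × 125250
= 1002000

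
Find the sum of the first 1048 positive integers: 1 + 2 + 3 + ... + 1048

Formula: ∑k = n(n+1)/2
= 1048×1049/2
= 1099352/2
= 549676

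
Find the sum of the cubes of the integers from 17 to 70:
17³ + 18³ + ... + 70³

Use ∑_{k=1}^{n} k³ = [n(n+1)/2]², then subtract the first 16 terms.
∑_{k=1}^{70} k³ = [70×71/2]² = 2485² = 6175225
∑_{k=1}^{16} k³ = [16×17/2]² = 136² = 18496
∑_{k=17}^{70} k³ = 6175225 - 18496 = 6156729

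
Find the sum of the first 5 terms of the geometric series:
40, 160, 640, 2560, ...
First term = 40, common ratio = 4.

Sₙ = a(1 - rⁿ) / (1 - r)
S_5 = 40(1 - 4^5) / (1 - 4)
S_5 = 40(1 - 1024) / (-3)
S_5 = 13640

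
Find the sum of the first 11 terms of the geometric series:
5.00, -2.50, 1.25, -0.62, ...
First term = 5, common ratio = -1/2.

Sₙ = a(1 - rⁿ) / (1 - r)
S_11 = 5(1 - (-1/2)^11) / (1 - (-1/2))
S_11 = 5(1 - (-1/2048)) / (3/2)
S_11 = 3415/1024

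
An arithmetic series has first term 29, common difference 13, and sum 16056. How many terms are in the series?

Using S = n/2 × [2a + (n-1)d]
16056 = n/2 × [2(29) + (n-1)(13)]
16056 = n/2 × [58 + 13n - 13]
32112 = n × [45 + 13n]
13n² + (45)n - 32112 = 0
Discriminant: Δ = (45)² - 4(13)(-32112) = 2025 + 1669824 = 1671849
√Δ = 1293
n = [-(45) + √Δ] / (2·13) = (-45 + 1293) / 26 = 1248 / 26 = 48
(The negative root is discarded since n must be a positive integer.)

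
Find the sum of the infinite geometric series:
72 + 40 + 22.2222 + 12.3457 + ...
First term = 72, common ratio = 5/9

For |r| < 1, S = a / (1 - r)
S = 72 / (1 - (5/9))
S = 72 / (4/9)
S = 162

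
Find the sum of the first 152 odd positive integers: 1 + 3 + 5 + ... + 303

Sum of first n odd numbers = n²
= 152²
= 23104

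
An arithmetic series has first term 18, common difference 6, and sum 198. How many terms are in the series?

Using S = n/2 × [2a + (n-1)d]
198 = n/2 × [2(18) + (n-1)(6)]
198 = n/2 × [36 + 6n - 6]
396 = n × [30 + 6n]
6n² + (30)n - 396 = 0
Discriminant: Δ = (30)² - 4(6)(-396) = 900 + 9504 = 10404
√Δ = 102
n = [-(30) + √Δ] / (2·6) = (-30 + 102) / 12 = 72 / 12 = 6
(The negative root is discarded since n must be a positive integer.)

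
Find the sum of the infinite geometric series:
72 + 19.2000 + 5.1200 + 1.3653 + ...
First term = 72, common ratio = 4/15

For |r| < 1, S = a / (1 - r)
S = 72 / (1 - (4/15))
S = 72 / (11/15)
S = 1080/11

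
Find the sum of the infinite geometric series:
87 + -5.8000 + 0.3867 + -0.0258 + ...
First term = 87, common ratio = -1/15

For |r| < 1, S = a / (1 - r)
S = 87 / (1 - (-1/15))
S = 87 / (16/15)
S = 1305/16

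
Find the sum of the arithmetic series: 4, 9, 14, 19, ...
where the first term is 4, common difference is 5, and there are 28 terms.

Sₙ = n/2 × (first + last)
Last term = a + (n-1)d = 4 + (28-1)×5 = 139
S_28 = 28/2 × (4 + 139)
S_28 = 28/2 × 143 = 2002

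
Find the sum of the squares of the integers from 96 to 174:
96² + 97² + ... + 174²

Use ∑_{k=1}^{n} k² = n(n+1)(2n+1)/6, then subtract the first 95 terms.
∑_{k=1}^{174} k² = 174×175×349/6 = 1771175
∑_{k=1}^{95} k² = 95×96×191/6 = 290320
∑_{k=96}^{174} k² = 1771175 - 290320 = 1480855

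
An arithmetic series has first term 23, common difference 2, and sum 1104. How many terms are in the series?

Using S = n/2 × [2a + (n-1)d]
1104 = n/2 × [2(23) + (n-1)(2)]
1104 = n/2 × [46 + 2n - 2]
2208 = n × [44 + 2n]
2n² + (44)n - 2208 = 0
Discriminant: Δ = (44)² - 4(2)(-2208) = 1936 + 17664 = 19600
√Δ = 140
n = [-(44) + √Δ] / (2·2) = (-44 + 140) / 4 = 96 / 4 = 24
(The negative root is discarded since n must be a positive integer.)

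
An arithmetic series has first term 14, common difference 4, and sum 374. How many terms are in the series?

Using S = n/2 × [2a + (n-1)d]
374 = n/2 × [2(14) + (n-1)(4)]
374 = n/2 × [28 + 4n - 4]
748 = n × [24 + 4n]
4n² + (24)n - 748 = 0
Discriminant: Δ = (24)² - 4(4)(-748) = 576 + 11968 = 12544
√Δ = 112
n = [-(24) + √Δ] / (2·4) = (-24 + 112) / 8 = 88 / 8 = 11
(The negative root is discarded since n must be a positive integer.)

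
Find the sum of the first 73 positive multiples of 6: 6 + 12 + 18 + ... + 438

Factor out 6: = 6(1 + 2 + ... + 73) = 6 × n(n+1)/2
= 6 × 73×74/2
= 6 × 2701
= 16206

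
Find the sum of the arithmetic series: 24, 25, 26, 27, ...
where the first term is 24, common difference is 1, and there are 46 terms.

Sₙ = n/2 × (first + last)
Last term = a + (n-1)d = 24 + (46-1)×1 = 69
S_46 = 46/2 × (24 + 69)
S_46 = 46/2 × 93 = 2139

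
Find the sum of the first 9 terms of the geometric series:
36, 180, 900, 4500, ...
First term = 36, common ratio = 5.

Sₙ = a(1 - rⁿ) / (1 - r)
S_9 = 36(1 - 5^9) / (1 - 5)
S_9 = 36(1 - 1953125) / (-4)
S_9 = 17578116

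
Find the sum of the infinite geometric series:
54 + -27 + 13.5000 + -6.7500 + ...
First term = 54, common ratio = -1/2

For |r| < 1, S = a / (1 - r)
S = 54 / (1 - (-1/2))
S = 54 / (3/2)
S = 36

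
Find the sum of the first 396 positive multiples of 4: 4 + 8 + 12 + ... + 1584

Factor out 4: = 4(1 + 2 + ... + 396) = 4 × n(n+1)/2
= 4 × 396×397/2
= 4 × 78606
= 314424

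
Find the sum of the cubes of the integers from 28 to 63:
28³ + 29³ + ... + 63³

Use ∑_{k=1}^{n} k³ = [n(n+1)/2]², then subtract the first 27 terms.
∑_{k=1}^{63} k³ = [63×64/2]² = 2016² = 4064256
∑_{k=1}^{27} k³ = [27×28/2]² = 378² = 142884
∑_{k=28}^{63} k³ = 4064256 - 142884 = 3921372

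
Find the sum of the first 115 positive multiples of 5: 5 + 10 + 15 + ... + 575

Factor out 5: = 5(1 + 2 + ... + 115) = 5 × n(n+1)/2
= 5 × 115×116/2
= 5 × 6670
= 33350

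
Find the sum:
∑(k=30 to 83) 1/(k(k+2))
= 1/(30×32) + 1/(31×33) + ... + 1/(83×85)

Partial fractions: 1/(k(k+2)) = (1/2)[1/k - 1/(k+2)]
Telescoping leaves the first two and last two terms:
= (1/2)[1/30 + 1/31 - 1/84 - 1/85]
= 3093/147560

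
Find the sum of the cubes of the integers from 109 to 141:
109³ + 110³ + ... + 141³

Use ∑_{k=1}^{n} k³ = [n(n+1)/2]², then subtract the first 108 terms.
∑_{k=1}^{141} k³ = [141×142/2]² = 10011² = 100220121
∑_{k=1}^{108} k³ = [108×109/2]² = 5886² = 34644996
∑_{k=109}^{141} k³ = 100220121 - 34644996 = 65575125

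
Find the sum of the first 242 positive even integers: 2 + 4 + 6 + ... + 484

Sum of first n even numbers = n(n+1)
= 242×243
= 58806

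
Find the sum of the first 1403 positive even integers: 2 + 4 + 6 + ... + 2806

Sum of first n even numbers = n(n+1)
= 1403×1404
= 1969812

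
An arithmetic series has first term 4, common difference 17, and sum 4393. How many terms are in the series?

Using S = n/2 × [2a + (n-1)d]
4393 = n/2 × [2(4) + (n-1)(17)]
4393 = n/2 × [8 + 17n - 17]
8786 = n × [-9 + 17n]
17n² + (-9)n - 8786 = 0
Discriminant: Δ = (-9)² - 4(17)(-8786) = 81 + 597448 = 597529
√Δ = 773
n = [-(-9) + √Δ] / (2·17) = (9 + 773) / 34 = 782 / 34 = 23
(The negative root is discarded since n must be a positive integer.)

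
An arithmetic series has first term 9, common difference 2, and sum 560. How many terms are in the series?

Using S = n/2 × [2a + (n-1)d]
560 = n/2 × [2(9) + (n-1)(2)]
560 = n/2 × [18 + 2n - 2]
1120 = n × [16 + 2n]
2n² + (16)n - 1120 = 0
Discriminant: Δ = (16)² - 4(2)(-1120) = 256 + 8960 = 9216
√Δ = 96
n = [-(16) + √Δ] / (2·2) = (-16 + 96) / 4 = 80 / 4 = 20
(The negative root is discarded since n must be a positive integer.)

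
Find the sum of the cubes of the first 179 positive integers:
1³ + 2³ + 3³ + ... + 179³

Formula: ∑k³ = [n(n+1)/2]²
= [179×180/2]²
= 16110²
= 259532100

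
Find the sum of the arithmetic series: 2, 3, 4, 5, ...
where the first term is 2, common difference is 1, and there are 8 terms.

Sₙ = n/2 × (first + last)
Last term = a + (n-1)d = 2 + (8-1)×1 = 9
S_8 = 8/2 × (2 + 9)
S_8 = 8/2 × 11 = 44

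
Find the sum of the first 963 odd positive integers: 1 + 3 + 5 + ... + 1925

Sum of first n odd numbers = n²
= 963²
= 927369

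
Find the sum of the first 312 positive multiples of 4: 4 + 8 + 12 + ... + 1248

Factor out 4: = 4(1 + 2 + ... + 312) = 4 × n(n+1)/2
= 4 × 312×313/2
= 4 × 48828
= 195312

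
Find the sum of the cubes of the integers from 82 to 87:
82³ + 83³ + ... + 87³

Use ∑_{k=1}^{n} k³ = [n(n+1)/2]², then subtract the first 81 terms.
∑_{k=1}^{87} k³ = [87×88/2]² = 3828² = 14653584
∑_{k=1}^{81} k³ = [81×82/2]² = 3321² = 11029041
∑_{k=82}^{87} k³ = 14653584 - 11029041 = 3624543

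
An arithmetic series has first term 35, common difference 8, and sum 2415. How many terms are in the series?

Using S = n/2 × [2a + (n-1)d]
2415 = n/2 × [2(35) + (n-1)(8)]
2415 = n/2 × [70 + 8n - 8]
4830 = n × [62 + 8n]
8n² + (62)n - 4830 = 0
Discriminant: Δ = (62)² - 4(8)(-4830) = 3844 + 154560 = 158404
√Δ = 398
n = [-(62) + √Δ] / (2·8) = (-62 + 398) / 16 = 336 / 16 = 21
(The negative root is discarded since n must be a positive integer.)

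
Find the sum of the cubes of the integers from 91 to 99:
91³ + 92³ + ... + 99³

Use ∑_{k=1}^{n} k³ = [n(n+1)/2]², then subtract the first 90 terms.
∑_{k=1}^{99} k³ = [99×100/2]² = 4950² = 24502500
∑_{k=1}^{90} k³ = [90×91/2]² = 4095² = 16769025
∑_{k=91}^{99} k³ = 24502500 - 16769025 = 7733475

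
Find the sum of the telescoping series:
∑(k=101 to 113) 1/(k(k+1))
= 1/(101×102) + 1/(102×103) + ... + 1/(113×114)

Partial fractions: 1/(k(k+1)) = 1/k - 1/(k+1)
The series telescopes:
= (1/101 - 1/102) + (1/102 - 1/103) + ... + (1/113 - 1/114)
= 1/101 - 1/114
= 13/11514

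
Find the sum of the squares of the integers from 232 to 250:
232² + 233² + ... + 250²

Use ∑_{k=1}^{n} k² = n(n+1)(2n+1)/6, then subtract the first 231 terms.
∑_{k=1}^{250} k² = 250×251×501/6 = 5239625
∑_{k=1}^{231} k² = 231×232×463/6 = 4135516
∑_{k=232}^{250} k² = 5239625 - 4135516 = 1104109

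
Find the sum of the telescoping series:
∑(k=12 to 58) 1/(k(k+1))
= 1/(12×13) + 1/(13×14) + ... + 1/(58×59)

Partial fractions: 1/(k(k+1)) = 1/k - 1/(k+1)
The series telescopes:
= (1/12 - 1/13) + (1/13 - 1/14) + ... + (1/58 - 1/59)
= 1/12 - 1/59
= 47/708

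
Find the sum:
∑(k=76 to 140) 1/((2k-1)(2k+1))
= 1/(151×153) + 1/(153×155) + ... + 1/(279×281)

Partial fractions: 1/((2k-1)(2k+1)) = (1/2)[1/(2k-1) - 1/(2k+1)]
The series telescopes:
= (1/2)[1/151 - 1/281]
= 65/42431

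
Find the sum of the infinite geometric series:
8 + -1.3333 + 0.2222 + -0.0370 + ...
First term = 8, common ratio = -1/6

For |r| < 1, S = a / (1 - r)
S = 8 / (1 - (-1/6))
S = 8 / (7/6)
S = 48/7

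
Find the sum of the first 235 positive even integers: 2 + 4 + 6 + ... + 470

Sum of first n even numbers = n(n+1)
= 235×236
= 55460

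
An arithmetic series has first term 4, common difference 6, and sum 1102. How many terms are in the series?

Using S = n/2 × [2a + (n-1)d]
1102 = n/2 × [2(4) + (n-1)(6)]
1102 = n/2 × [8 + 6n - 6]
2204 = n × [2 + 6n]
6n² + (2)n - 2204 = 0
Discriminant: Δ = (2)² - 4(6)(-2204) = 4 + 52896 = 52900
√Δ = 230
n = [-(2) + √Δ] / (2·6) = (-2 + 230) / 12 = 228 / 12 = 19
(The negative root is discarded since n must be a positive integer.)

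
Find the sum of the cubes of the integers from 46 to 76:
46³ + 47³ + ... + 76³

Use ∑_{k=1}^{n} k³ = [n(n+1)/2]², then subtract the first 45 terms.
∑_{k=1}^{76} k³ = [76×77/2]² = 2926² = 8561476
∑_{k=1}^{45} k³ = [45×46/2]² = 1035² = 1071225
∑_{k=46}^{76} k³ = 8561476 - 1071225 = 7490251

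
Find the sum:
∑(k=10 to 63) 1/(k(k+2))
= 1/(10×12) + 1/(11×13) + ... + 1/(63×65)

Partial fractions: 1/(k(k+2)) = (1/2)[1/k - 1/(k+2)]
Telescoping leaves the first two and last two terms:
= (1/2)[1/10 + 1/11 - 1/64 - 1/65]
= 7317/91520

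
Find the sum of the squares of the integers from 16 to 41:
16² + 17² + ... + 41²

Use ∑_{k=1}^{n} k² = n(n+1)(2n+1)/6, then subtract the first 15 terms.
∑_{k=1}^{41} k² = 41×42×83/6 = 23821
∑_{k=1}^{15} k² = 15×16×31/6 = 1240
∑_{k=16}^{41} k² = 23821 - 1240 = 22581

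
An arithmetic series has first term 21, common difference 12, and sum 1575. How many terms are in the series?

Using S = n/2 × [2a + (n-1)d]
1575 = n/2 × [2(21) + (n-1)(12)]
1575 = n/2 × [42 + 12n - 12]
3150 = n × [30 + 12n]
12n² + (30)n - 3150 = 0
Discriminant: Δ = (30)² - 4(12)(-3150) = 900 + 151200 = 152100
√Δ = 390
n = [-(30) + √Δ] / (2·12) = (-30 + 390) / 24 = 360 / 24 = 15
(The negative root is discarded since n must be a positive integer.)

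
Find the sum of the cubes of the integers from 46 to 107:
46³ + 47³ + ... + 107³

Use ∑_{k=1}^{n} k³ = [n(n+1)/2]², then subtract the first 45 terms.
∑_{k=1}^{107} k³ = [107×108/2]² = 5778² = 33385284
∑_{k=1}^{45} k³ = [45×46/2]² = 1035² = 1071225
∑_{k=46}^{107} k³ = 33385284 - 1071225 = 32314059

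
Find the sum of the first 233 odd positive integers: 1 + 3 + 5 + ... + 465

Sum of first n odd numbers = n²
= 233²
= 54289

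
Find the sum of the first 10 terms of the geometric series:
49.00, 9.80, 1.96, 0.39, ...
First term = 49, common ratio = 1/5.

Sₙ = a(1 - rⁿ) / (1 - r)
S_10 = 49(1 - (1/5)^10) / (1 - (1/5))
S_10 = 49(1 - (1/9765625)) / (4/5)
S_10 = 119628894/1953125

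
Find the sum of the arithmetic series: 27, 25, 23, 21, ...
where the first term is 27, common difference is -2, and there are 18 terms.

Sₙ = n/2 × (first + last)
Last term = a + (n-1)d = 27 + (18-1)×(-2) = -7
S_18 = 18/2 × (27 + (-7))
S_18 = 18/2 × 20 = 180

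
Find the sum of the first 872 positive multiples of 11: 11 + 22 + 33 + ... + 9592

Factor out 11: = 11(1 + 2 + ... + 872) = 11 × n(n+1)/2
= 11 × 872×873/2
= 11 × 380628
= 4186908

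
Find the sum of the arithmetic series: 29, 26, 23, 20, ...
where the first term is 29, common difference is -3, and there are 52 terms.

Sₙ = n/2 × (first + last)
Last term = a + (n-1)d = 29 + (52-1)×(-3) = -124
S_52 = 52/2 × (29 + (-124))
S_52 = 52/2 × (-95) = -2470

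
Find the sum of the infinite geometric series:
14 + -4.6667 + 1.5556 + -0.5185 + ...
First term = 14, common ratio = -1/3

For |r| < 1, S = a / (1 - r)
S = 14 / (1 - (-1/3))
S = 14 / (4/3)
S = 21/2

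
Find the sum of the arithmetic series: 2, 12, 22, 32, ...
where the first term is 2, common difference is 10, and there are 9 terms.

Sₙ = n/2 × (first + last)
Last term = a + (n-1)d = 2 + (9-1)×10 = 82
S_9 = 9/2 × (2 + 82)
S_9 = 9/2 × 84 = 378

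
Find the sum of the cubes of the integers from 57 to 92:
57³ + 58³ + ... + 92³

Use ∑_{k=1}^{n} k³ = [n(n+1)/2]², then subtract the first 56 terms.
∑_{k=1}^{92} k³ = [92×93/2]² = 4278² = 18301284
∑_{k=1}^{56} k³ = [56×57/2]² = 1596² = 2547216
∑_{k=57}^{92} k³ = 18301284 - 2547216 = 15754068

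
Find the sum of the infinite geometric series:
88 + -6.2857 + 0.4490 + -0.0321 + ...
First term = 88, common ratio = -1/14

For |r| < 1, S = a / (1 - r)
S = 88 / (1 - (-1/14))
S = 88 / (15/14)
S = 1232/15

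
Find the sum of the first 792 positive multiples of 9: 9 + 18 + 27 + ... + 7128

Factor out 9: = 9(1 + 2 + ... + 792) = 9 × n(n+1)/2
= 9 × 792×793/2
= 9 × 314028
= 2826252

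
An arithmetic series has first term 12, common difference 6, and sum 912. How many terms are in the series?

Using S = n/2 × [2a + (n-1)d]
912 = n/2 × [2(12) + (n-1)(6)]
912 = n/2 × [24 + 6n - 6]
1824 = n × [18 + 6n]
6n² + (18)n - 1824 = 0
Discriminant: Δ = (18)² - 4(6)(-1824) = 324 + 43776 = 44100
√Δ = 210
n = [-(18) + √Δ] / (2·6) = (-18 + 210) / 12 = 192 / 12 = 16
(The negative root is discarded since n must be a positive integer.)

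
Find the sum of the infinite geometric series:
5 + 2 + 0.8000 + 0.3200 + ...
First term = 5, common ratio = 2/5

For |r| < 1, S = a / (1 - r)
S = 5 / (1 - (2/5))
S = 5 / (3/5)
S = 25/3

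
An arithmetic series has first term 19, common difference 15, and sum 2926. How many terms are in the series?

Using S = n/2 × [2a + (n-1)d]
2926 = n/2 × [2(19) + (n-1)(15)]
2926 = n/2 × [38 + 15n - 15]
5852 = n × [23 + 15n]
15n² + (23)n - 5852 = 0
Discriminant: Δ = (23)² - 4(15)(-5852) = 529 + 351120 = 351649
√Δ = 593
n = [-(23) + √Δ] / (2·15) = (-23 + 593) / 30 = 570 / 30 = 19
(The negative root is discarded since n must be a positive integer.)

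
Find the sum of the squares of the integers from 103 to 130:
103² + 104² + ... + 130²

Use ∑_{k=1}^{n} k² = n(n+1)(2n+1)/6, then subtract the first 102 terms.
∑_{k=1}^{130} k² = 130×131×261/6 = 740805
∑_{k=1}^{102} k² = 102×103×205/6 = 358955
∑_{k=103}^{130} k² = 740805 - 358955 = 381850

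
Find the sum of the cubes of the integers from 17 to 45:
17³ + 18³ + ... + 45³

Use ∑_{k=1}^{n} k³ = [n(n+1)/2]², then subtract the first 16 terms.
∑_{k=1}^{45} k³ = [45×46/2]² = 1035² = 1071225
∑_{k=1}^{16} k³ = [16×17/2]² = 136² = 18496
∑_{k=17}^{45} k³ = 1071225 - 18496 = 1052729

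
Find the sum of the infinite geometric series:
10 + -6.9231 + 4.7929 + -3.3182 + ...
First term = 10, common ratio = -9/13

For |r| < 1, S = a / (1 - r)
S = 10 / (1 - (-9/13))
S = 10 / (22/13)
S = 65/11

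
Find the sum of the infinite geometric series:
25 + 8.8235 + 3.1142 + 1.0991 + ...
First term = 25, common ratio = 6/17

For |r| < 1, S = a / (1 - r)
S = 25 / (1 - (6/17))
S = 25 / (11/17)
S = 425/11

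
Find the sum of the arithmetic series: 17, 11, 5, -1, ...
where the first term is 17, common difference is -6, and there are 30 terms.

Sₙ = n/2 × (first + last)
Last term = a + (n-1)d = 17 + (30-1)×(-6) = -157
S_30 = 30/2 × (17 + (-157))
S_30 = 30/2 × (-140) = -2100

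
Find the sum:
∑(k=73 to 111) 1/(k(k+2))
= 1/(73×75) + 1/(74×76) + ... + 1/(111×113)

Partial fractions: 1/(k(k+2)) = (1/2)[1/k - 1/(k+2)]
Telescoping leaves the first two and last two terms:
= (1/2)[1/73 + 1/74 - 1/112 - 1/113]
= 322491/68367712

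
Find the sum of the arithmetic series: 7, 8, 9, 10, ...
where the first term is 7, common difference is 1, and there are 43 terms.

Sₙ = n/2 × (first + last)
Last term = a + (n-1)d = 7 + (43-1)×1 = 49
S_43 = 43/2 × (7 + 49)
S_43 = 43/2 × 56 = 1204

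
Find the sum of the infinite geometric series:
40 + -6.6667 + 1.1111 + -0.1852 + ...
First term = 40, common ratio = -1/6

For |r| < 1, S = a / (1 - r)
S = 40 / (1 - (-1/6))
S = 40 / (7/6)
S = 240/7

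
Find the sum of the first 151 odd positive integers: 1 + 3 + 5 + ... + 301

Sum of first n odd numbers = n²
= 151²
= 22801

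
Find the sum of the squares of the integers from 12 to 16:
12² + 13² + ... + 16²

Use ∑_{k=1}^{n} k² = n(n+1)(2n+1)/6, then subtract the first 11 terms.
∑_{k=1}^{16} k² = 16×17×33/6 = 1496
∑_{k=1}^{11} k² = 11×12×23/6 = 506
∑_{k=12}^{16} k² = 1496 - 506 = 990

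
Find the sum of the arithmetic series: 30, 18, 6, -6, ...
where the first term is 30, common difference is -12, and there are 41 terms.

Sₙ = n/2 × (first + last)
Last term = a + (n-1)d = 30 + (41-1)×(-12) = -450
S_41 = 41/2 × (30 + (-450))
S_41 = 41/2 × (-420) = -8610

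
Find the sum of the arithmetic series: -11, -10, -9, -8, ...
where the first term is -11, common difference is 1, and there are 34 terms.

Sₙ = n/2 × (first + last)
Last term = a + (n-1)d = -11 + (34-1)×1 = 22
S_34 = 34/2 × (-11 + 22)
S_34 = 34/2 × 11 = 187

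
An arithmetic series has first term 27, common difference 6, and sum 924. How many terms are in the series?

Using S = n/2 × [2a + (n-1)d]
924 = n/2 × [2(27) + (n-1)(6)]
924 = n/2 × [54 + 6n - 6]
1848 = n × [48 + 6n]
6n² + (48)n - 1848 = 0
Discriminant: Δ = (48)² - 4(6)(-1848) = 2304 + 44352 = 46656
√Δ = 216
n = [-(48) + √Δ] / (2·6) = (-48 + 216) / 12 = 168 / 12 = 14
(The negative root is discarded since n must be a positive integer.)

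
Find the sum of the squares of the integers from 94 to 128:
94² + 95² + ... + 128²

Use ∑_{k=1}^{n} k² = n(n+1)(2n+1)/6, then subtract the first 93 terms.
∑_{k=1}^{128} k² = 128×129×257/6 = 707264
∑_{k=1}^{93} k² = 93×94×187/6 = 272459
∑_{k=94}^{128} k² = 707264 - 272459 = 434805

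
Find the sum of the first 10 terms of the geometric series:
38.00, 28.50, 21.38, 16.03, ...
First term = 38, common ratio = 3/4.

Sₙ = a(1 - rⁿ) / (1 - r)
S_10 = 38(1 - (3/4)^10) / (1 - (3/4))
S_10 = 38(1 - (59049/1048576)) / (1/4)
S_10 = 18801013/131072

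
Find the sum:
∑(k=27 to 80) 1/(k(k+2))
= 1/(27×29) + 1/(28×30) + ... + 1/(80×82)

Partial fractions: 1/(k(k+2)) = (1/2)[1/k - 1/(k+2)]
Telescoping leaves the first two and last two terms:
= (1/2)[1/27 + 1/28 - 1/81 - 1/82]
= 4483/185976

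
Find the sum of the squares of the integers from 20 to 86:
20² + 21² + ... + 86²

Use ∑_{k=1}^{n} k² = n(n+1)(2n+1)/6, then subtract the first 19 terms.
∑_{k=1}^{86} k² = 86×87×173/6 = 215731
∑_{k=1}^{19} k² = 19×20×39/6 = 2470
∑_{k=20}^{86} k² = 215731 - 2470 = 213261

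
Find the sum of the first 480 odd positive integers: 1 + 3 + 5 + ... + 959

Sum of first n odd numbers = n²
= 480²
= 230400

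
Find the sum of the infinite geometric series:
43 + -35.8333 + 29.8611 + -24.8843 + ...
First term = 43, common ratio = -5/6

For |r| < 1, S = a / (1 - r)
S = 43 / (1 - (-5/6))
S = 43 / (11/6)
S = 258/11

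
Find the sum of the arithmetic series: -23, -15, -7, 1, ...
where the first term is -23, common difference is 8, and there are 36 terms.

Sₙ = n/2 × (first + last)
Last term = a + (n-1)d = -23 + (36-1)×8 = 257
S_36 = 36/2 × (-23 + 257)
S_36 = 36/2 × 234 = 4212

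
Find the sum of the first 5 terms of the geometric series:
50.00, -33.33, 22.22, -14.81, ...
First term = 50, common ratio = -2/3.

Sₙ = a(1 - rⁿ) / (1 - r)
S_5 = 50(1 - (-2/3)^5) / (1 - (-2/3))
S_5 = 50(1 - (-32/243)) / (5/3)
S_5 = 2750/81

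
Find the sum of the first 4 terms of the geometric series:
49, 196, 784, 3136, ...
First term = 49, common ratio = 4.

Sₙ = a(1 - rⁿ) / (1 - r)
S_4 = 49(1 - 4^4) / (1 - 4)
S_4 = 49(1 - 256) / (-3)
S_4 = 4165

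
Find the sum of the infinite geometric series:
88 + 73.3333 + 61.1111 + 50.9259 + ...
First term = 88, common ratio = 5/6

For |r| < 1, S = a / (1 - r)
S = 88 / (1 - (5/6))
S = 88 / (1/6)
S = 528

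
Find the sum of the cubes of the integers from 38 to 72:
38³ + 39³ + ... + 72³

Use ∑_{k=1}^{n} k³ = [n(n+1)/2]², then subtract the first 37 terms.
∑_{k=1}^{72} k³ = [72×73/2]² = 2628² = 6906384
∑_{k=1}^{37} k³ = [37×38/2]² = 703² = 494209
∑_{k=38}^{72} k³ = 6906384 - 494209 = 6412175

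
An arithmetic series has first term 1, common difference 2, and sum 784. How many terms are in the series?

Using S = n/2 × [2a + (n-1)d]
784 = n/2 × [2(1) + (n-1)(2)]
784 = n/2 × [2 + 2n - 2]
1568 = n × [0 + 2n]
2n² + (0)n - 1568 = 0
Discriminant: Δ = (0)² - 4(2)(-1568) = 0 + 12544 = 12544
√Δ = 112
n = [-(0) + √Δ] / (2·2) = (0 + 112) / 4 = 112 / 4 = 28
(The negative root is discarded since n must be a positive integer.)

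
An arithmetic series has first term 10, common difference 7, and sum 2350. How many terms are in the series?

Using S = n/2 × [2a + (n-1)d]
2350 = n/2 × [2(10) + (n-1)(7)]
2350 = n/2 × [20 + 7n - 7]
4700 = n × [13 + 7n]
7n² + (13)n - 4700 = 0
Discriminant: Δ = (13)² - 4(7)(-4700) = 169 + 131600 = 131769
√Δ = 363
n = [-(13) + √Δ] / (2·7) = (-13 + 363) / 14 = 350 / 14 = 25
(The negative root is discarded since n must be a positive integer.)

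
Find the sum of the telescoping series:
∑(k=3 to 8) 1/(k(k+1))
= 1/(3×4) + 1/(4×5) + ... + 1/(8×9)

Partial fractions: 1/(k(k+1)) = 1/k - 1/(k+1)
The series telescopes:
= (1/3 - 1/4) + (1/4 - 1/5) + ... + (1/8 - 1/9)
= 1/3 - 1/9
= 2/9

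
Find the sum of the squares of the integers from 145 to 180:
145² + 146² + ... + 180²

Use ∑_{k=1}^{n} k² = n(n+1)(2n+1)/6, then subtract the first 144 terms.
∑_{k=1}^{180} k² = 180×181×361/6 = 1960230
∑_{k=1}^{144} k² = 144×145×289/6 = 1005720
∑_{k=145}^{180} k² = 1960230 - 1005720 = 954510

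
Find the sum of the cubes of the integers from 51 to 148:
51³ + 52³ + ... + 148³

Use ∑_{k=1}^{n} k³ = [n(n+1)/2]², then subtract the first 50 terms.
∑_{k=1}^{148} k³ = [148×149/2]² = 11026² = 121572676
∑_{k=1}^{50} k³ = [50×51/2]² = 1275² = 1625625
∑_{k=51}^{148} k³ = 121572676 - 1625625 = 119947051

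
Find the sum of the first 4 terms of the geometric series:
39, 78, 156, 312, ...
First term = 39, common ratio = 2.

Sₙ = a(1 - rⁿ) / (1 - r)
S_4 = 39(1 - 2^4) / (1 - 2)
S_4 = 39(1 - 16) / (-1)
S_4 = 585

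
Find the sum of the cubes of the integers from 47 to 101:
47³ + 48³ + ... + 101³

Use ∑_{k=1}^{n} k³ = [n(n+1)/2]², then subtract the first 46 terms.
∑_{k=1}^{101} k³ = [101×102/2]² = 5151² = 26532801
∑_{k=1}^{46} k³ = [46×47/2]² = 1081² = 1168561
∑_{k=47}^{101} k³ = 26532801 - 1168561 = 25364240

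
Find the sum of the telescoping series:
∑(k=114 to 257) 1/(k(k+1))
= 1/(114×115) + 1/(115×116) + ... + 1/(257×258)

Partial fractions: 1/(k(k+1)) = 1/k - 1/(k+1)
The series telescopes:
= (1/114 - 1/115) + (1/115 - 1/116) + ... + (1/257 - 1/258)
= 1/114 - 1/258
= 4/817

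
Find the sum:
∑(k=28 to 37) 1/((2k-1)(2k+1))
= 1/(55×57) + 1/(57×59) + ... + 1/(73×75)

Partial fractions: 1/((2k-1)(2k+1)) = (1/2)[1/(2k-1) - 1/(2k+1)]
The series telescopes:
= (1/2)[1/55 - 1/75]
= 2/825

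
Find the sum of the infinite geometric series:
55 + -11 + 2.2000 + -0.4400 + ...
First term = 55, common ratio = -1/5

For |r| < 1, S = a / (1 - r)
S = 55 / (1 - (-1/5))
S = 55 / (6/5)
S = 275/6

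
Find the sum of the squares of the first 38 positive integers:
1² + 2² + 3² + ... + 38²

Formula: ∑k² = n(n+1)(2n+1)/6
= 38×39×77/6
= 114114/6
= 19019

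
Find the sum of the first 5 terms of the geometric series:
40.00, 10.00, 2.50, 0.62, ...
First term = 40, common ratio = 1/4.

Sₙ = a(1 - rⁿ) / (1 - r)
S_5 = 40(1 - (1/4)^5) / (1 - (1/4))
S_5 = 40(1 - (1/1024)) / (3/4)
S_5 = 1705/32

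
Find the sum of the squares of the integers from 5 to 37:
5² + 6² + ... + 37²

Use ∑_{k=1}^{n} k² = n(n+1)(2n+1)/6, then subtract the first 4 terms.
∑_{k=1}^{37} k² = 37×38×75/6 = 17575
∑_{k=1}^{4} k² = 4×5×9/6 = 30
∑_{k=5}^{37} k² = 17575 - 30 = 17545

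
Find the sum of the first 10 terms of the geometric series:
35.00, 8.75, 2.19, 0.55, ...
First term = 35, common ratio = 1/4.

Sₙ = a(1 - rⁿ) / (1 - r)
S_10 = 35(1 - (1/4)^10) / (1 - (1/4))
S_10 = 35(1 - (1/1048576)) / (3/4)
S_10 = 12233375/262144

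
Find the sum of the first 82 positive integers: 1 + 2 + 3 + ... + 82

Formula: ∑k = n(n+1)/2
= 82×83/2
= 6806/2
= 3403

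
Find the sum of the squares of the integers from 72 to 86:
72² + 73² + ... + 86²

Use ∑_{k=1}^{n} k² = n(n+1)(2n+1)/6, then subtract the first 71 terms.
∑_{k=1}^{86} k² = 86×87×173/6 = 215731
∑_{k=1}^{71} k² = 71×72×143/6 = 121836
∑_{k=72}^{86} k² = 215731 - 121836 = 93895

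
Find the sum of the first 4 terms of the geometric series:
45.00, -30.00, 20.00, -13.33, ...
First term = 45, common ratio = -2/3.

Sₙ = a(1 - rⁿ) / (1 - r)
S_4 = 45(1 - (-2/3)^4) / (1 - (-2/3))
S_4 = 45(1 - (16/81)) / (5/3)
S_4 = 65/3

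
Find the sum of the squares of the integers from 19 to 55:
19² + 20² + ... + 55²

Use ∑_{k=1}^{n} k² = n(n+1)(2n+1)/6, then subtract the first 18 terms.
∑_{k=1}^{55} k² = 55×56×111/6 = 56980
∑_{k=1}^{18} k² = 18×19×37/6 = 2109
∑_{k=19}^{55} k² = 56980 - 2109 = 54871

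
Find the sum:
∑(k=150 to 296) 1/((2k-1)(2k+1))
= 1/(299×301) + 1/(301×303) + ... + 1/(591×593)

Partial fractions: 1/((2k-1)(2k+1)) = (1/2)[1/(2k-1) - 1/(2k+1)]
The series telescopes:
= (1/2)[1/299 - 1/593]
= 147/177307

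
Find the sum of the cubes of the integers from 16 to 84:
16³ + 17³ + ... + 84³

Use ∑_{k=1}^{n} k³ = [n(n+1)/2]², then subtract the first 15 terms.
∑_{k=1}^{84} k³ = [84×85/2]² = 3570² = 12744900
∑_{k=1}^{15} k³ = [15×16/2]² = 120² = 14400
∑_{k=16}^{84} k³ = 12744900 - 14400 = 12730500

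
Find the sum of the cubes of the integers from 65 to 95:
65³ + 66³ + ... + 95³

Use ∑_{k=1}^{n} k³ = [n(n+1)/2]², then subtract the first 64 terms.
∑_{k=1}^{95} k³ = [95×96/2]² = 4560² = 20793600
∑_{k=1}^{64} k³ = [64×65/2]² = 2080² = 4326400
∑_{k=65}^{95} k³ = 20793600 - 4326400 = 16467200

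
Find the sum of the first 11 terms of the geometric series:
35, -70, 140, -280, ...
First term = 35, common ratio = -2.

Sₙ = a(1 - rⁿ) / (1 - r)
S_11 = 35(1 - (-2)^11) / (1 - (-2))
S_11 = 35(1 - (-2048)) / (3)
S_11 = 23905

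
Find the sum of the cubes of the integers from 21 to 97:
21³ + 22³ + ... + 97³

Use ∑_{k=1}^{n} k³ = [n(n+1)/2]², then subtract the first 20 terms.
∑_{k=1}^{97} k³ = [97×98/2]² = 4753² = 22591009
∑_{k=1}^{20} k³ = [20×21/2]² = 210² = 44100
∑_{k=21}^{97} k³ = 22591009 - 44100 = 22546909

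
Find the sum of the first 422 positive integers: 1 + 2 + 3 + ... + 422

Formula: ∑k = n(n+1)/2
= 422×423/2
= 178506/2
= 89253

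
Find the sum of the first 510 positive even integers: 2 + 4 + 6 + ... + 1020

Sum of first n even numbers = n(n+1)
= 510×511
= 260610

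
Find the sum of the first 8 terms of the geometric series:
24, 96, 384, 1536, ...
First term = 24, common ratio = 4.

Sₙ = a(1 - rⁿ) / (1 - r)
S_8 = 24(1 - 4^8) / (1 - 4)
S_8 = 24(1 - 65536) / (-3)
S_8 = 524280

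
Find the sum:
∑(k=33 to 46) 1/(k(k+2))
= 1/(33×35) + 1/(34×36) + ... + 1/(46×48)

Partial fractions: 1/(k(k+2)) = (1/2)[1/k - 1/(k+2)]
Telescoping leaves the first two and last two terms:
= (1/2)[1/33 + 1/34 - 1/47 - 1/48]
= 7427/843744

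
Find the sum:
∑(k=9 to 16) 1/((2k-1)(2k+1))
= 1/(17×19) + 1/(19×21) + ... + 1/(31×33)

Partial fractions: 1/((2k-1)(2k+1)) = (1/2)[1/(2k-1) - 1/(2k+1)]
The series telescopes:
= (1/2)[1/17 - 1/33]
= 8/561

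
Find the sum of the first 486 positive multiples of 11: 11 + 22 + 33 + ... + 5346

Factor out 11: = 11(1 + 2 + ... + 486) = 11 × n(n+1)/2
= 11 × 486×487/2
= 11 × 118341
= 1301751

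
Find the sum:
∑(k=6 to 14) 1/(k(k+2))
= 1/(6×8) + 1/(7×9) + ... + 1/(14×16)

Partial fractions: 1/(k(k+2)) = (1/2)[1/k - 1/(k+2)]
Telescoping leaves the first two and last two terms:
= (1/2)[1/6 + 1/7 - 1/15 - 1/16]
= 101/1120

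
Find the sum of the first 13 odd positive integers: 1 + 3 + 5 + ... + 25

Sum of first n odd numbers = n²
= 13²
= 169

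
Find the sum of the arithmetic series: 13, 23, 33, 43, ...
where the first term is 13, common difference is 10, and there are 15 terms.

Sₙ = n/2 × (first + last)
Last term = a + (n-1)d = 13 + (15-1)×10 = 153
S_15 = 15/2 × (13 + 153)
S_15 = 15/2 × 166 = 1245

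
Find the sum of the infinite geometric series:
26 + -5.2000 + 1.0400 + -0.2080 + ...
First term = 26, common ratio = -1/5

For |r| < 1, S = a / (1 - r)
S = 26 / (1 - (-1/5))
S = 26 / (6/5)
S = 65/3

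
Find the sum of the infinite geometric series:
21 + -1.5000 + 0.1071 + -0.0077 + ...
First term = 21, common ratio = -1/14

For |r| < 1, S = a / (1 - r)
S = 21 / (1 - (-1/14))
S = 21 / (15/14)
S = 98/5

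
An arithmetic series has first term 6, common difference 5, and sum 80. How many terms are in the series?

Using S = n/2 × [2a + (n-1)d]
80 = n/2 × [2(6) + (n-1)(5)]
80 = n/2 × [12 + 5n - 5]
160 = n × [7 + 5n]
5n² + (7)n - 160 = 0
Discriminant: Δ = (7)² - 4(5)(-160) = 49 + 3200 = 3249
√Δ = 57
n = [-(7) + √Δ] / (2·5) = (-7 + 57) / 10 = 50 / 10 = 5
(The negative root is discarded since n must be a positive integer.)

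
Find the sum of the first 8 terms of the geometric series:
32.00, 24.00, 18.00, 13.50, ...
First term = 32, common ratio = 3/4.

Sₙ = a(1 - rⁿ) / (1 - r)
S_8 = 32(1 - (3/4)^8) / (1 - (3/4))
S_8 = 32(1 - (6561/65536)) / (1/4)
S_8 = 58975/512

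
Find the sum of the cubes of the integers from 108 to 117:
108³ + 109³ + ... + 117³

Use ∑_{k=1}^{n} k³ = [n(n+1)/2]², then subtract the first 107 terms.
∑_{k=1}^{117} k³ = [117×118/2]² = 6903² = 47651409
∑_{k=1}^{107} k³ = [107×108/2]² = 5778² = 33385284
∑_{k=108}^{117} k³ = 47651409 - 33385284 = 14266125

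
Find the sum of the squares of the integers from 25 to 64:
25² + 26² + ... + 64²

Use ∑_{k=1}^{n} k² = n(n+1)(2n+1)/6, then subtract the first 24 terms.
∑_{k=1}^{64} k² = 64×65×129/6 = 89440
∑_{k=1}^{24} k² = 24×25×49/6 = 4900
∑_{k=25}^{64} k² = 89440 - 4900 = 84540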